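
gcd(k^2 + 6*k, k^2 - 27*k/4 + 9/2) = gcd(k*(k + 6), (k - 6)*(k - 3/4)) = 1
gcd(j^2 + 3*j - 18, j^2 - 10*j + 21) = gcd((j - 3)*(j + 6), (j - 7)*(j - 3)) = j - 3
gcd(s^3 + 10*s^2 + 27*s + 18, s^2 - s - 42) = s + 6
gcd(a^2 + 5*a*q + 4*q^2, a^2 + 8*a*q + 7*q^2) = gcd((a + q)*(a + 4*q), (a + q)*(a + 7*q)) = a + q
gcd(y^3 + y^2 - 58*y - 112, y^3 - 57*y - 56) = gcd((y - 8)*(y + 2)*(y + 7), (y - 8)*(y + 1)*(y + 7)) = y^2 - y - 56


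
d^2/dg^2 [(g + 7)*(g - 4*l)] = 2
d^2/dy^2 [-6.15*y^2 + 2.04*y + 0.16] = -12.3000000000000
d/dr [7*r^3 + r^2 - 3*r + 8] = 21*r^2 + 2*r - 3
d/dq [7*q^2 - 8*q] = 14*q - 8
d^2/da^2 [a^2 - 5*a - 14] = 2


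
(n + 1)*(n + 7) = n^2 + 8*n + 7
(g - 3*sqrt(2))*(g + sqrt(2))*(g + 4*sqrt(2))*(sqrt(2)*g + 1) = sqrt(2)*g^4 + 5*g^3 - 20*sqrt(2)*g^2 - 70*g - 24*sqrt(2)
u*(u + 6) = u^2 + 6*u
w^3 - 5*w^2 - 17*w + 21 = (w - 7)*(w - 1)*(w + 3)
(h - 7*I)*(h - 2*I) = h^2 - 9*I*h - 14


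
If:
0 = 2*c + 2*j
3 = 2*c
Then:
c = 3/2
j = -3/2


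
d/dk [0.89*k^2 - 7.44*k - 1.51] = 1.78*k - 7.44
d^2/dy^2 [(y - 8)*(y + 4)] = 2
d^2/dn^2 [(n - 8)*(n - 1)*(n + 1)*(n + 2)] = 12*n^2 - 36*n - 34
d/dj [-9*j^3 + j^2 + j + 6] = -27*j^2 + 2*j + 1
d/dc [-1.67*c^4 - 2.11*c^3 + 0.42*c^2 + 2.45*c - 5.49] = -6.68*c^3 - 6.33*c^2 + 0.84*c + 2.45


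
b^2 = b^2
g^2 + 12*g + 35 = (g + 5)*(g + 7)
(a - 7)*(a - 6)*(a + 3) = a^3 - 10*a^2 + 3*a + 126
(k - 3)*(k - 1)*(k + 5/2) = k^3 - 3*k^2/2 - 7*k + 15/2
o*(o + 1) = o^2 + o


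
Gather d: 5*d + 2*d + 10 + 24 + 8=7*d + 42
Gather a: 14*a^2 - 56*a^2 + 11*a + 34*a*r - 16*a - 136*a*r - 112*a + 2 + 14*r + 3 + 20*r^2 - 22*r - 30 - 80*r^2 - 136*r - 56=-42*a^2 + a*(-102*r - 117) - 60*r^2 - 144*r - 81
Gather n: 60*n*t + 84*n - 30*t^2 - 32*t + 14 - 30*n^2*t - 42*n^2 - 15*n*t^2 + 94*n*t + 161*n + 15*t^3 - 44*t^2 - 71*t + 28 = n^2*(-30*t - 42) + n*(-15*t^2 + 154*t + 245) + 15*t^3 - 74*t^2 - 103*t + 42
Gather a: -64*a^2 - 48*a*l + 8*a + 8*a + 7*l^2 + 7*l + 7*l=-64*a^2 + a*(16 - 48*l) + 7*l^2 + 14*l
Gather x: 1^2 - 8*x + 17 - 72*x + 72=90 - 80*x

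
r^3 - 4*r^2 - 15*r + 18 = (r - 6)*(r - 1)*(r + 3)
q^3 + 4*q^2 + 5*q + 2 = (q + 1)^2*(q + 2)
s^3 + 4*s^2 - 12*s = s*(s - 2)*(s + 6)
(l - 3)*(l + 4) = l^2 + l - 12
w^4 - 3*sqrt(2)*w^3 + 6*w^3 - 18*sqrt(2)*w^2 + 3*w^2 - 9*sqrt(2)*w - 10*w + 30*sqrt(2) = (w - 1)*(w + 2)*(w + 5)*(w - 3*sqrt(2))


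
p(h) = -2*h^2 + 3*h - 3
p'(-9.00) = 39.00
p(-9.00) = -192.00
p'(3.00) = -9.00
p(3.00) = -12.00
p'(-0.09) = 3.36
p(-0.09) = -3.29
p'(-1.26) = 8.04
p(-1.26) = -9.96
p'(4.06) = -13.24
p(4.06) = -23.79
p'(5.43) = -18.72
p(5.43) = -45.68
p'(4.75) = -16.00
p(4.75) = -33.88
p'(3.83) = -12.32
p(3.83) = -20.85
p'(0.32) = 1.72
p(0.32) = -2.24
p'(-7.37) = 32.48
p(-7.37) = -133.74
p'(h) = 3 - 4*h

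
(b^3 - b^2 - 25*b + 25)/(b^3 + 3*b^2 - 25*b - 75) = (b - 1)/(b + 3)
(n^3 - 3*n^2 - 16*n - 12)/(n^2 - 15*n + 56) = (n^3 - 3*n^2 - 16*n - 12)/(n^2 - 15*n + 56)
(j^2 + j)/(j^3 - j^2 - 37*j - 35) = j/(j^2 - 2*j - 35)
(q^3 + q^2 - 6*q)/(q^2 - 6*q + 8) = q*(q + 3)/(q - 4)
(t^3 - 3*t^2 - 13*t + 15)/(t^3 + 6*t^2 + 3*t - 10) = (t^2 - 2*t - 15)/(t^2 + 7*t + 10)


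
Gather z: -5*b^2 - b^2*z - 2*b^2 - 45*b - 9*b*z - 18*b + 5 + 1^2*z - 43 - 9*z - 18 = -7*b^2 - 63*b + z*(-b^2 - 9*b - 8) - 56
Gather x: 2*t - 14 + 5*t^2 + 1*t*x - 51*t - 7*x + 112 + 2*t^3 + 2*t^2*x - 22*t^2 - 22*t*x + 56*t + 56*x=2*t^3 - 17*t^2 + 7*t + x*(2*t^2 - 21*t + 49) + 98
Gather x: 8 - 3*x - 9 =-3*x - 1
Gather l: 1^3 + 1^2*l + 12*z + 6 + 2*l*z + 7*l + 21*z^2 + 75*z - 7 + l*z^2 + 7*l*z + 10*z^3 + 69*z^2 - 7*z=l*(z^2 + 9*z + 8) + 10*z^3 + 90*z^2 + 80*z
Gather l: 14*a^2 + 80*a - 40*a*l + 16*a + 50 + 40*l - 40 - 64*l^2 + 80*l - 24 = 14*a^2 + 96*a - 64*l^2 + l*(120 - 40*a) - 14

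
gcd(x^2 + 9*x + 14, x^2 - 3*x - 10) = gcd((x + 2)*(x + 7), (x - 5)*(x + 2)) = x + 2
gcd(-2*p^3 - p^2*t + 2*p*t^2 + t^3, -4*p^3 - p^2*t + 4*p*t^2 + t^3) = p^2 - t^2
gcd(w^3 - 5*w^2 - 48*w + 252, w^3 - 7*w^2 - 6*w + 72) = w - 6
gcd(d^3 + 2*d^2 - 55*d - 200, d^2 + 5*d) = d + 5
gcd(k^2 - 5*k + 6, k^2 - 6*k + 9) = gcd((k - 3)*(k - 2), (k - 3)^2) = k - 3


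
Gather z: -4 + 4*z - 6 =4*z - 10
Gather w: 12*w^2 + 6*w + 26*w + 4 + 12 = 12*w^2 + 32*w + 16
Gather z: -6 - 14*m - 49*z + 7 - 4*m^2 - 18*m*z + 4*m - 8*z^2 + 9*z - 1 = -4*m^2 - 10*m - 8*z^2 + z*(-18*m - 40)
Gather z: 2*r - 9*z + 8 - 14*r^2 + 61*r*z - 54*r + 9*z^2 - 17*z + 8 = -14*r^2 - 52*r + 9*z^2 + z*(61*r - 26) + 16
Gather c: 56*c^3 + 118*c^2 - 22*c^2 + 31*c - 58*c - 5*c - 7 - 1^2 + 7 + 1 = 56*c^3 + 96*c^2 - 32*c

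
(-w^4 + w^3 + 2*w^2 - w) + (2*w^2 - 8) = -w^4 + w^3 + 4*w^2 - w - 8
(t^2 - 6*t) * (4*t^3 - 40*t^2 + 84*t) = 4*t^5 - 64*t^4 + 324*t^3 - 504*t^2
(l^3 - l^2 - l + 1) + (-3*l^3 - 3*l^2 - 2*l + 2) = -2*l^3 - 4*l^2 - 3*l + 3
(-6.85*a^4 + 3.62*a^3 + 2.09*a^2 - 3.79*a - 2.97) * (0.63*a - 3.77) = -4.3155*a^5 + 28.1051*a^4 - 12.3307*a^3 - 10.267*a^2 + 12.4172*a + 11.1969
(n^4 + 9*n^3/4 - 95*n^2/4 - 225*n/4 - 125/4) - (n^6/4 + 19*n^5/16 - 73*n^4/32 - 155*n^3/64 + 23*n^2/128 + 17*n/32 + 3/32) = -n^6/4 - 19*n^5/16 + 105*n^4/32 + 299*n^3/64 - 3063*n^2/128 - 1817*n/32 - 1003/32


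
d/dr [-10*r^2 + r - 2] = 1 - 20*r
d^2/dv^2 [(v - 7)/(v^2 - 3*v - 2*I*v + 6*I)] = 2*((v - 7)*(-2*v + 3 + 2*I)^2 + (-3*v + 10 + 2*I)*(v^2 - 3*v - 2*I*v + 6*I))/(v^2 - 3*v - 2*I*v + 6*I)^3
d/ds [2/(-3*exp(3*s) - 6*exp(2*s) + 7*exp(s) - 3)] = (18*exp(2*s) + 24*exp(s) - 14)*exp(s)/(3*exp(3*s) + 6*exp(2*s) - 7*exp(s) + 3)^2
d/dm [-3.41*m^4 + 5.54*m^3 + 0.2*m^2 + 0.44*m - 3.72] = -13.64*m^3 + 16.62*m^2 + 0.4*m + 0.44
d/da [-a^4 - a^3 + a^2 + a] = -4*a^3 - 3*a^2 + 2*a + 1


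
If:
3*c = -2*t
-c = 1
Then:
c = -1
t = 3/2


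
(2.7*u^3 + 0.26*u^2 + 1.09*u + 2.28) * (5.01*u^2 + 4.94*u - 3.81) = 13.527*u^5 + 14.6406*u^4 - 3.5417*u^3 + 15.8168*u^2 + 7.1103*u - 8.6868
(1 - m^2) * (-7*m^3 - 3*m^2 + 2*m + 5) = 7*m^5 + 3*m^4 - 9*m^3 - 8*m^2 + 2*m + 5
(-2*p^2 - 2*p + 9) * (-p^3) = 2*p^5 + 2*p^4 - 9*p^3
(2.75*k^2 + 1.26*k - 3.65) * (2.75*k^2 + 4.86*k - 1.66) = 7.5625*k^4 + 16.83*k^3 - 8.4789*k^2 - 19.8306*k + 6.059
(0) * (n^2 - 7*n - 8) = 0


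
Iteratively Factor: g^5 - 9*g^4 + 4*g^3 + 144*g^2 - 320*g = (g - 4)*(g^4 - 5*g^3 - 16*g^2 + 80*g) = (g - 4)^2*(g^3 - g^2 - 20*g) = (g - 4)^2*(g + 4)*(g^2 - 5*g) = (g - 5)*(g - 4)^2*(g + 4)*(g)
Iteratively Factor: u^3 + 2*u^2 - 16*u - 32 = (u - 4)*(u^2 + 6*u + 8) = (u - 4)*(u + 2)*(u + 4)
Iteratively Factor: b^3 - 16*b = (b + 4)*(b^2 - 4*b) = b*(b + 4)*(b - 4)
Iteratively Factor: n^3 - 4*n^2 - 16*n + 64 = (n + 4)*(n^2 - 8*n + 16) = (n - 4)*(n + 4)*(n - 4)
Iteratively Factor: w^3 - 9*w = (w + 3)*(w^2 - 3*w) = (w - 3)*(w + 3)*(w)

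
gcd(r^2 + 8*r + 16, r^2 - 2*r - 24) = r + 4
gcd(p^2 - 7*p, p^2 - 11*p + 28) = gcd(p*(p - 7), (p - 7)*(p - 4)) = p - 7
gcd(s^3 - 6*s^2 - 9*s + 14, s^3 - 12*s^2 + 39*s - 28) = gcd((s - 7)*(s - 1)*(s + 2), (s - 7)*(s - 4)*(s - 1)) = s^2 - 8*s + 7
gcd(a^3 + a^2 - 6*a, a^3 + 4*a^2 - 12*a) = a^2 - 2*a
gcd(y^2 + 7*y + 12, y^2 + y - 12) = y + 4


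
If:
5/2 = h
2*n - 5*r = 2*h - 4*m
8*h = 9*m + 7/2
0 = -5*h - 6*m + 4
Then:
No Solution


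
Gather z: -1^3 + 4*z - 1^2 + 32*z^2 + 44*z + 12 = 32*z^2 + 48*z + 10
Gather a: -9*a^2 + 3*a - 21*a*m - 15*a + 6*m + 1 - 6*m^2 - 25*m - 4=-9*a^2 + a*(-21*m - 12) - 6*m^2 - 19*m - 3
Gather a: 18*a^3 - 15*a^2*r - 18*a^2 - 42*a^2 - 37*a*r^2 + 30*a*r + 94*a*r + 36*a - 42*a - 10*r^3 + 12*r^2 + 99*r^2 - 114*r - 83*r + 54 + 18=18*a^3 + a^2*(-15*r - 60) + a*(-37*r^2 + 124*r - 6) - 10*r^3 + 111*r^2 - 197*r + 72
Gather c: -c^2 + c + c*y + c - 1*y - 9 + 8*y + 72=-c^2 + c*(y + 2) + 7*y + 63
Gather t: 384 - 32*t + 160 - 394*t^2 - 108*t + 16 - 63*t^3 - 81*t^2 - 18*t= -63*t^3 - 475*t^2 - 158*t + 560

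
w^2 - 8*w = w*(w - 8)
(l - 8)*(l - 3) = l^2 - 11*l + 24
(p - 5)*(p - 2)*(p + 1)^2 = p^4 - 5*p^3 - 3*p^2 + 13*p + 10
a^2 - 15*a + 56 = (a - 8)*(a - 7)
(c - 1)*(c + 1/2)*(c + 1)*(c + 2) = c^4 + 5*c^3/2 - 5*c/2 - 1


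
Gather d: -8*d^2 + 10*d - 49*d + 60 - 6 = -8*d^2 - 39*d + 54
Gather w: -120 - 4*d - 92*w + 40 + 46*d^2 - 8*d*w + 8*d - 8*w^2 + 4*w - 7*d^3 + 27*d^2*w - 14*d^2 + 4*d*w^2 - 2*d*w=-7*d^3 + 32*d^2 + 4*d + w^2*(4*d - 8) + w*(27*d^2 - 10*d - 88) - 80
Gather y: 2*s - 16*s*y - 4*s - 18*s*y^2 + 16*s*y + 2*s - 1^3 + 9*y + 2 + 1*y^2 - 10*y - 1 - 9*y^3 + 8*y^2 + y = -9*y^3 + y^2*(9 - 18*s)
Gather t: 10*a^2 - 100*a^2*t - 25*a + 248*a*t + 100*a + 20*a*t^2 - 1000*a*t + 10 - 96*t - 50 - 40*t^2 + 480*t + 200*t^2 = 10*a^2 + 75*a + t^2*(20*a + 160) + t*(-100*a^2 - 752*a + 384) - 40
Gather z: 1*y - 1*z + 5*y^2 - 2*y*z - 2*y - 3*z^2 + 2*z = 5*y^2 - y - 3*z^2 + z*(1 - 2*y)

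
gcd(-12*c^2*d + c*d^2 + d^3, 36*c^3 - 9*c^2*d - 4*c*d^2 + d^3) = 3*c - d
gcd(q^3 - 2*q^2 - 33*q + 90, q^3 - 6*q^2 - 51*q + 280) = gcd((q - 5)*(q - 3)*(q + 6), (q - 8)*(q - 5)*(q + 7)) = q - 5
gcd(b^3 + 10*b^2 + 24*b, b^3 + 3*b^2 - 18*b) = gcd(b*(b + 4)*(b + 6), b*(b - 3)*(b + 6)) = b^2 + 6*b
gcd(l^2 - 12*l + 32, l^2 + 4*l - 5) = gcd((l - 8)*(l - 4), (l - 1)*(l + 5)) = 1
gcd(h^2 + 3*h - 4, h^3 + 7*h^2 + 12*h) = h + 4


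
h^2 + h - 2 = (h - 1)*(h + 2)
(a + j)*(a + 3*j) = a^2 + 4*a*j + 3*j^2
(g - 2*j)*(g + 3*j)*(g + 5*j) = g^3 + 6*g^2*j - g*j^2 - 30*j^3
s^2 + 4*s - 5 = (s - 1)*(s + 5)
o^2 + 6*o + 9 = (o + 3)^2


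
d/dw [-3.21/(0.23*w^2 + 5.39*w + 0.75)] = (1.4766*w + 17.3019)/(0.23*w^2 + 5.39*w + 0.75)^2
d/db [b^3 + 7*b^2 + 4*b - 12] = 3*b^2 + 14*b + 4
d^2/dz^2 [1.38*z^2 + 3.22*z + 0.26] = 2.76000000000000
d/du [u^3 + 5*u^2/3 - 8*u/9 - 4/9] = 3*u^2 + 10*u/3 - 8/9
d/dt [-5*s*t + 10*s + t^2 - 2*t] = -5*s + 2*t - 2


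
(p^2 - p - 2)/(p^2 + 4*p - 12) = (p + 1)/(p + 6)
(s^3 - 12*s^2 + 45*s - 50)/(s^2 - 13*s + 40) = (s^2 - 7*s + 10)/(s - 8)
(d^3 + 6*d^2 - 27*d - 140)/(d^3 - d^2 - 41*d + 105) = (d + 4)/(d - 3)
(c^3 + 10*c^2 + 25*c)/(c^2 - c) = (c^2 + 10*c + 25)/(c - 1)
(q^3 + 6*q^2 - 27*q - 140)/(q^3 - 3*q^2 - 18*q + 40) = (q + 7)/(q - 2)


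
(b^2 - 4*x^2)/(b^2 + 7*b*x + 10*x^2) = (b - 2*x)/(b + 5*x)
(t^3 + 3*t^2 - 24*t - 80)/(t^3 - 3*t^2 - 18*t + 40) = (t + 4)/(t - 2)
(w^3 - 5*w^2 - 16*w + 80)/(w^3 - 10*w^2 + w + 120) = (w^2 - 16)/(w^2 - 5*w - 24)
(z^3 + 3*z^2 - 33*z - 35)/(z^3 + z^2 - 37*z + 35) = (z + 1)/(z - 1)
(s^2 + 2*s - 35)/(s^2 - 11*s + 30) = (s + 7)/(s - 6)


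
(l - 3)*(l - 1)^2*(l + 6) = l^4 + l^3 - 23*l^2 + 39*l - 18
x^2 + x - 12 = (x - 3)*(x + 4)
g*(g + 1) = g^2 + g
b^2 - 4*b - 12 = (b - 6)*(b + 2)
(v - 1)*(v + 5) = v^2 + 4*v - 5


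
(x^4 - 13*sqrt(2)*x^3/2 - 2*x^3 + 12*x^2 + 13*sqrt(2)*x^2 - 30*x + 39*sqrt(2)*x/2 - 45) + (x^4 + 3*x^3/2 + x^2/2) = 2*x^4 - 13*sqrt(2)*x^3/2 - x^3/2 + 25*x^2/2 + 13*sqrt(2)*x^2 - 30*x + 39*sqrt(2)*x/2 - 45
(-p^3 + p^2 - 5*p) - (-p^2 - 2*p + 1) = -p^3 + 2*p^2 - 3*p - 1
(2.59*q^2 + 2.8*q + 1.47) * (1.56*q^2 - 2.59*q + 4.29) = 4.0404*q^4 - 2.3401*q^3 + 6.1523*q^2 + 8.2047*q + 6.3063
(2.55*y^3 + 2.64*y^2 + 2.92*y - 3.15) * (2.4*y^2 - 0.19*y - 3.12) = 6.12*y^5 + 5.8515*y^4 - 1.4496*y^3 - 16.3516*y^2 - 8.5119*y + 9.828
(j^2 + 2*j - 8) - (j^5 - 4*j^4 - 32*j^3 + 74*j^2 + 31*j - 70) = -j^5 + 4*j^4 + 32*j^3 - 73*j^2 - 29*j + 62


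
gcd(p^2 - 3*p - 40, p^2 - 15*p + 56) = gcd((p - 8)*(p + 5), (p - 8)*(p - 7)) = p - 8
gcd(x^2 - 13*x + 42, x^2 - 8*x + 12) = x - 6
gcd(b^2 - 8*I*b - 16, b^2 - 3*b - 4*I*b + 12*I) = b - 4*I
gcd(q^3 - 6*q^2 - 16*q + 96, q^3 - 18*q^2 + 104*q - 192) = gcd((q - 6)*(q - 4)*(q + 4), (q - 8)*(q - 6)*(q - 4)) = q^2 - 10*q + 24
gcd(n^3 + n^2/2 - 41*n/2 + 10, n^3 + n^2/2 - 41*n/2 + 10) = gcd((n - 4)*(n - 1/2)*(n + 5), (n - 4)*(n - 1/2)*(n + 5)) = n^3 + n^2/2 - 41*n/2 + 10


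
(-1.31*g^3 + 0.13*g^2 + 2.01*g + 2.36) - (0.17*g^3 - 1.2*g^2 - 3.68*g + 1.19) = -1.48*g^3 + 1.33*g^2 + 5.69*g + 1.17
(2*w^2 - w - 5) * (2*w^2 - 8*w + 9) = 4*w^4 - 18*w^3 + 16*w^2 + 31*w - 45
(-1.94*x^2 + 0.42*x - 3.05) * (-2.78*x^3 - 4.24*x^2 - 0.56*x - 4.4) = 5.3932*x^5 + 7.058*x^4 + 7.7846*x^3 + 21.2328*x^2 - 0.14*x + 13.42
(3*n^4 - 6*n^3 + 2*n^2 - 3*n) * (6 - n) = -3*n^5 + 24*n^4 - 38*n^3 + 15*n^2 - 18*n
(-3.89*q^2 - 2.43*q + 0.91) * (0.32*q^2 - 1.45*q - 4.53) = -1.2448*q^4 + 4.8629*q^3 + 21.4364*q^2 + 9.6884*q - 4.1223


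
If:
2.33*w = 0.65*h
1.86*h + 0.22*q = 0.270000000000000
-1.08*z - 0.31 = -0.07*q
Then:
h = -1.82488479262673*z - 0.378648233486943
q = 15.4285714285714*z + 4.42857142857143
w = -0.509088032277843*z - 0.105631481444855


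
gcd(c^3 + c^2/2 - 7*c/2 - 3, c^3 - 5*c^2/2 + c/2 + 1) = c - 2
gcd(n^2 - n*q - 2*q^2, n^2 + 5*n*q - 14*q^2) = -n + 2*q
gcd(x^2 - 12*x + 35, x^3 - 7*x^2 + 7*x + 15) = x - 5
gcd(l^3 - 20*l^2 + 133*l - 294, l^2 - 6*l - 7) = l - 7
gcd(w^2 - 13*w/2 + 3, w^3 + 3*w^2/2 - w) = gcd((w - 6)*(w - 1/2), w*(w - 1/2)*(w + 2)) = w - 1/2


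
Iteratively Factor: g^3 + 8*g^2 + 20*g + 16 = (g + 2)*(g^2 + 6*g + 8) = (g + 2)^2*(g + 4)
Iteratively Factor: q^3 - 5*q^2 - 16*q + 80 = (q + 4)*(q^2 - 9*q + 20) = (q - 5)*(q + 4)*(q - 4)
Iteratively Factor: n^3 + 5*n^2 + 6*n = (n + 2)*(n^2 + 3*n) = (n + 2)*(n + 3)*(n)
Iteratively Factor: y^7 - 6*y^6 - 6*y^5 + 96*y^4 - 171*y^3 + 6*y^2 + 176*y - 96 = (y + 4)*(y^6 - 10*y^5 + 34*y^4 - 40*y^3 - 11*y^2 + 50*y - 24) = (y - 2)*(y + 4)*(y^5 - 8*y^4 + 18*y^3 - 4*y^2 - 19*y + 12) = (y - 2)*(y - 1)*(y + 4)*(y^4 - 7*y^3 + 11*y^2 + 7*y - 12) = (y - 3)*(y - 2)*(y - 1)*(y + 4)*(y^3 - 4*y^2 - y + 4) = (y - 4)*(y - 3)*(y - 2)*(y - 1)*(y + 4)*(y^2 - 1) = (y - 4)*(y - 3)*(y - 2)*(y - 1)^2*(y + 4)*(y + 1)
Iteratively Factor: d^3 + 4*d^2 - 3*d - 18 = (d + 3)*(d^2 + d - 6) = (d - 2)*(d + 3)*(d + 3)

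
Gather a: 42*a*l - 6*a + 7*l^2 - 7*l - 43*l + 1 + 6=a*(42*l - 6) + 7*l^2 - 50*l + 7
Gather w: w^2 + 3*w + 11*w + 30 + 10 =w^2 + 14*w + 40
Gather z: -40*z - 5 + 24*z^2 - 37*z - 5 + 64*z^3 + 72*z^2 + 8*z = 64*z^3 + 96*z^2 - 69*z - 10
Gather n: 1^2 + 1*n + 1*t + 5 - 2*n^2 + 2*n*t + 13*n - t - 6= -2*n^2 + n*(2*t + 14)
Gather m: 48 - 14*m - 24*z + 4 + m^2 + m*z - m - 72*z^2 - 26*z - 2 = m^2 + m*(z - 15) - 72*z^2 - 50*z + 50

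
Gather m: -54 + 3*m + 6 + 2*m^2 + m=2*m^2 + 4*m - 48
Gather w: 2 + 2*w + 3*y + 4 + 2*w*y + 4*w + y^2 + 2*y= w*(2*y + 6) + y^2 + 5*y + 6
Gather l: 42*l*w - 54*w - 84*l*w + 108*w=-42*l*w + 54*w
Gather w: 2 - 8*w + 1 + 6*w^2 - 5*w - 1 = 6*w^2 - 13*w + 2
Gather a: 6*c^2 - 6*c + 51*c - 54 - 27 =6*c^2 + 45*c - 81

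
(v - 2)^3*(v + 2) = v^4 - 4*v^3 + 16*v - 16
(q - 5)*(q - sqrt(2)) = q^2 - 5*q - sqrt(2)*q + 5*sqrt(2)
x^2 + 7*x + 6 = (x + 1)*(x + 6)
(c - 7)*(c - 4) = c^2 - 11*c + 28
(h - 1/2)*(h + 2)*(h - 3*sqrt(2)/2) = h^3 - 3*sqrt(2)*h^2/2 + 3*h^2/2 - 9*sqrt(2)*h/4 - h + 3*sqrt(2)/2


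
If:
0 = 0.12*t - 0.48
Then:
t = 4.00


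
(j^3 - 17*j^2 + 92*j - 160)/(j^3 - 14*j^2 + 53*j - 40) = (j - 4)/(j - 1)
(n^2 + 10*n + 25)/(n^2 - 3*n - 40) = (n + 5)/(n - 8)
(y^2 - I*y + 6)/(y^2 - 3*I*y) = (y + 2*I)/y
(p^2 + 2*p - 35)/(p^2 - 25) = (p + 7)/(p + 5)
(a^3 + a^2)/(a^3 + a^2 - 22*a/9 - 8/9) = 9*a^2*(a + 1)/(9*a^3 + 9*a^2 - 22*a - 8)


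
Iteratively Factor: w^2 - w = (w - 1)*(w)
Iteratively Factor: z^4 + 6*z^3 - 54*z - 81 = (z + 3)*(z^3 + 3*z^2 - 9*z - 27) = (z + 3)^2*(z^2 - 9) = (z + 3)^3*(z - 3)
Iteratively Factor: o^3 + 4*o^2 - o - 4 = (o - 1)*(o^2 + 5*o + 4) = (o - 1)*(o + 1)*(o + 4)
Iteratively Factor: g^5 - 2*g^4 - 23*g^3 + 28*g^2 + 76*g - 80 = (g - 1)*(g^4 - g^3 - 24*g^2 + 4*g + 80) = (g - 1)*(g + 4)*(g^3 - 5*g^2 - 4*g + 20) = (g - 2)*(g - 1)*(g + 4)*(g^2 - 3*g - 10) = (g - 5)*(g - 2)*(g - 1)*(g + 4)*(g + 2)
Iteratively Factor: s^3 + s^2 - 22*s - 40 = (s + 4)*(s^2 - 3*s - 10) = (s + 2)*(s + 4)*(s - 5)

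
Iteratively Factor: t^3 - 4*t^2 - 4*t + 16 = (t - 4)*(t^2 - 4) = (t - 4)*(t - 2)*(t + 2)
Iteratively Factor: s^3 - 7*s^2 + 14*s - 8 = (s - 2)*(s^2 - 5*s + 4) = (s - 4)*(s - 2)*(s - 1)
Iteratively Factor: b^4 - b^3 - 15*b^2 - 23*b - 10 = (b - 5)*(b^3 + 4*b^2 + 5*b + 2) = (b - 5)*(b + 2)*(b^2 + 2*b + 1) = (b - 5)*(b + 1)*(b + 2)*(b + 1)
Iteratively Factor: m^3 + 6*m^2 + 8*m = (m + 4)*(m^2 + 2*m) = m*(m + 4)*(m + 2)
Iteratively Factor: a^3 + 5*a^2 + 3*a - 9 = (a - 1)*(a^2 + 6*a + 9) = (a - 1)*(a + 3)*(a + 3)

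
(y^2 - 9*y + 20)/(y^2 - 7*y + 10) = (y - 4)/(y - 2)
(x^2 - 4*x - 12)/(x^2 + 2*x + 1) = (x^2 - 4*x - 12)/(x^2 + 2*x + 1)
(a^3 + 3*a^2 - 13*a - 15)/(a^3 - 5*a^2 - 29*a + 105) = (a + 1)/(a - 7)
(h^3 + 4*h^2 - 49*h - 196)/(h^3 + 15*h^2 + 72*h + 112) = (h - 7)/(h + 4)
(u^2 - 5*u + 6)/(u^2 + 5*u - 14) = (u - 3)/(u + 7)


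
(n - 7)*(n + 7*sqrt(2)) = n^2 - 7*n + 7*sqrt(2)*n - 49*sqrt(2)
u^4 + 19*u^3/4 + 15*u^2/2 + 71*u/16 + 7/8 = (u + 1/2)^2*(u + 7/4)*(u + 2)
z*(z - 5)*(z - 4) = z^3 - 9*z^2 + 20*z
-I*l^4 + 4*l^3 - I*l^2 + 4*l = l*(l - I)*(l + 4*I)*(-I*l + 1)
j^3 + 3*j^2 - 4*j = j*(j - 1)*(j + 4)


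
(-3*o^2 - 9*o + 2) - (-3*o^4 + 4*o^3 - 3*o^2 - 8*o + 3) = 3*o^4 - 4*o^3 - o - 1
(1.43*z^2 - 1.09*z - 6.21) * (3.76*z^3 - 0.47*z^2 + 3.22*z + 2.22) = 5.3768*z^5 - 4.7705*z^4 - 18.2327*z^3 + 2.5835*z^2 - 22.416*z - 13.7862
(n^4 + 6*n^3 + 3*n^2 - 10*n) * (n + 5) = n^5 + 11*n^4 + 33*n^3 + 5*n^2 - 50*n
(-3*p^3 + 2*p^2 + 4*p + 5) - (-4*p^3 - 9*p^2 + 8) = p^3 + 11*p^2 + 4*p - 3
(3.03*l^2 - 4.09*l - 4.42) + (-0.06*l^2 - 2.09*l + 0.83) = 2.97*l^2 - 6.18*l - 3.59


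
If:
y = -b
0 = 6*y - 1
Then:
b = -1/6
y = 1/6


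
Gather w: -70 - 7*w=-7*w - 70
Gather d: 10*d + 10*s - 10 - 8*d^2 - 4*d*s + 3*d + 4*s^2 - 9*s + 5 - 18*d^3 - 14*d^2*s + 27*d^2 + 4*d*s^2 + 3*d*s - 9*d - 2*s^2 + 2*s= -18*d^3 + d^2*(19 - 14*s) + d*(4*s^2 - s + 4) + 2*s^2 + 3*s - 5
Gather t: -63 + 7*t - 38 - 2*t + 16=5*t - 85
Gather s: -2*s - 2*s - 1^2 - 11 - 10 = -4*s - 22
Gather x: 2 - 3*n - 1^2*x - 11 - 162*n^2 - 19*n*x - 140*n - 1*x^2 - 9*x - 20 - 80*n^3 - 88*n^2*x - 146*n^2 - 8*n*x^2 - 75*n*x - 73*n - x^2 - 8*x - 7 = -80*n^3 - 308*n^2 - 216*n + x^2*(-8*n - 2) + x*(-88*n^2 - 94*n - 18) - 36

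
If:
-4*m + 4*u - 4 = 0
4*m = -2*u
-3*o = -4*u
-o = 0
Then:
No Solution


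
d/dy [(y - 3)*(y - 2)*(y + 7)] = 3*y^2 + 4*y - 29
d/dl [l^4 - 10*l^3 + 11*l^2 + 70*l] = 4*l^3 - 30*l^2 + 22*l + 70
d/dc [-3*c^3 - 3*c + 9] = -9*c^2 - 3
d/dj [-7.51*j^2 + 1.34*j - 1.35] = 1.34 - 15.02*j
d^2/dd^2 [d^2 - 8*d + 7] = 2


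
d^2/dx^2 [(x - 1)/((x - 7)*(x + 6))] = 2*(x^3 - 3*x^2 + 129*x - 85)/(x^6 - 3*x^5 - 123*x^4 + 251*x^3 + 5166*x^2 - 5292*x - 74088)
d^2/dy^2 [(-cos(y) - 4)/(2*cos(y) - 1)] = 9*(cos(y) + cos(2*y) - 3)/(2*cos(y) - 1)^3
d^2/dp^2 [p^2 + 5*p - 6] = 2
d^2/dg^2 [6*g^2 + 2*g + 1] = 12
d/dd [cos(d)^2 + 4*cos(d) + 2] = -2*(cos(d) + 2)*sin(d)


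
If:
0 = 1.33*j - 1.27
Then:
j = 0.95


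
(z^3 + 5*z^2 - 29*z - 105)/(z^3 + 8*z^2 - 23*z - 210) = (z + 3)/(z + 6)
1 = 1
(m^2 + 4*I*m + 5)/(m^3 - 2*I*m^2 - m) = (m + 5*I)/(m*(m - I))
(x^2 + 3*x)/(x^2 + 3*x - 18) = x*(x + 3)/(x^2 + 3*x - 18)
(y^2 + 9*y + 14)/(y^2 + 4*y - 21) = (y + 2)/(y - 3)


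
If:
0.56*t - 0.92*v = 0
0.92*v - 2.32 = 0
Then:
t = 4.14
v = 2.52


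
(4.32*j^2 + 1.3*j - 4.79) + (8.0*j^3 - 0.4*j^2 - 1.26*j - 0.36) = 8.0*j^3 + 3.92*j^2 + 0.04*j - 5.15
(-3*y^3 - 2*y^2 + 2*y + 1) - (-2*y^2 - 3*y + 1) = -3*y^3 + 5*y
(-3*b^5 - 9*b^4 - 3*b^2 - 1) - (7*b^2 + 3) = -3*b^5 - 9*b^4 - 10*b^2 - 4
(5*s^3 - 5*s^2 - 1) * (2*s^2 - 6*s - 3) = 10*s^5 - 40*s^4 + 15*s^3 + 13*s^2 + 6*s + 3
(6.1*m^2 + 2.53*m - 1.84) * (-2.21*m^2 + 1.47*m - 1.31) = -13.481*m^4 + 3.3757*m^3 - 0.205500000000001*m^2 - 6.0191*m + 2.4104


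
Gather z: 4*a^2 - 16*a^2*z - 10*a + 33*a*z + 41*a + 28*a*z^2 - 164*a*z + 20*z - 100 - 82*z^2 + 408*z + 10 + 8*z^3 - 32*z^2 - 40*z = 4*a^2 + 31*a + 8*z^3 + z^2*(28*a - 114) + z*(-16*a^2 - 131*a + 388) - 90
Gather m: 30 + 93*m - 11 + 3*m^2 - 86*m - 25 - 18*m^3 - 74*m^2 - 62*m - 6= -18*m^3 - 71*m^2 - 55*m - 12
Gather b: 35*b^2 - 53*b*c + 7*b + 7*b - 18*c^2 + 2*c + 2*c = 35*b^2 + b*(14 - 53*c) - 18*c^2 + 4*c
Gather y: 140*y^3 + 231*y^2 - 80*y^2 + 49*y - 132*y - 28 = 140*y^3 + 151*y^2 - 83*y - 28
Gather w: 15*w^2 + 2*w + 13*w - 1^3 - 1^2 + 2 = 15*w^2 + 15*w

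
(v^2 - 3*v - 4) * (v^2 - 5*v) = v^4 - 8*v^3 + 11*v^2 + 20*v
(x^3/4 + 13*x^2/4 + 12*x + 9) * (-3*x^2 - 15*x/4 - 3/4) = -3*x^5/4 - 171*x^4/16 - 387*x^3/8 - 1191*x^2/16 - 171*x/4 - 27/4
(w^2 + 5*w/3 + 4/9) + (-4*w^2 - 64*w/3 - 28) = -3*w^2 - 59*w/3 - 248/9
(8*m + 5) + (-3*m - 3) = 5*m + 2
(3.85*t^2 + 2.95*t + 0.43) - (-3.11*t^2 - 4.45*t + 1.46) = 6.96*t^2 + 7.4*t - 1.03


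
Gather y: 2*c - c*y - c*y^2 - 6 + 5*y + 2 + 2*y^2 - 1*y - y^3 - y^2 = 2*c - y^3 + y^2*(1 - c) + y*(4 - c) - 4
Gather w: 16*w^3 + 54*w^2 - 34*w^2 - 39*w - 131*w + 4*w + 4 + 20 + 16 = 16*w^3 + 20*w^2 - 166*w + 40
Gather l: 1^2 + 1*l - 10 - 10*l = -9*l - 9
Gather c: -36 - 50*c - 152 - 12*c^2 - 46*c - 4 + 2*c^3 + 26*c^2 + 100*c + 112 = 2*c^3 + 14*c^2 + 4*c - 80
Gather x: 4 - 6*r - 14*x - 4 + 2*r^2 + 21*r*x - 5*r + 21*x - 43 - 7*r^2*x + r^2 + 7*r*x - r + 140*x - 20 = 3*r^2 - 12*r + x*(-7*r^2 + 28*r + 147) - 63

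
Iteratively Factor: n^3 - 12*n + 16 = (n + 4)*(n^2 - 4*n + 4) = (n - 2)*(n + 4)*(n - 2)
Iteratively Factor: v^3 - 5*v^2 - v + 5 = (v + 1)*(v^2 - 6*v + 5) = (v - 5)*(v + 1)*(v - 1)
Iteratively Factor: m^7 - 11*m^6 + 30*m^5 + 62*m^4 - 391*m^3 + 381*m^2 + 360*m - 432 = (m - 3)*(m^6 - 8*m^5 + 6*m^4 + 80*m^3 - 151*m^2 - 72*m + 144) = (m - 3)^2*(m^5 - 5*m^4 - 9*m^3 + 53*m^2 + 8*m - 48) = (m - 3)^2*(m - 1)*(m^4 - 4*m^3 - 13*m^2 + 40*m + 48) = (m - 3)^2*(m - 1)*(m + 3)*(m^3 - 7*m^2 + 8*m + 16) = (m - 3)^2*(m - 1)*(m + 1)*(m + 3)*(m^2 - 8*m + 16) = (m - 4)*(m - 3)^2*(m - 1)*(m + 1)*(m + 3)*(m - 4)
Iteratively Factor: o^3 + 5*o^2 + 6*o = (o)*(o^2 + 5*o + 6) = o*(o + 3)*(o + 2)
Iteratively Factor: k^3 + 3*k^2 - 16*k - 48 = (k + 4)*(k^2 - k - 12) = (k + 3)*(k + 4)*(k - 4)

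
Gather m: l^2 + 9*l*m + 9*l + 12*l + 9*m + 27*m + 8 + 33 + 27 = l^2 + 21*l + m*(9*l + 36) + 68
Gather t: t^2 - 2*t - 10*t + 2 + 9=t^2 - 12*t + 11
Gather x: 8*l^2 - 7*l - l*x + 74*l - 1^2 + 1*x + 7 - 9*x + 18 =8*l^2 + 67*l + x*(-l - 8) + 24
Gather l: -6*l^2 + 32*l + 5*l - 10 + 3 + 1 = -6*l^2 + 37*l - 6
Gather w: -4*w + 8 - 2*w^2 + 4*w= 8 - 2*w^2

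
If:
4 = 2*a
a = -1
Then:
No Solution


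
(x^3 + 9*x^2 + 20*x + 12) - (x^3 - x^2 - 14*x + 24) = 10*x^2 + 34*x - 12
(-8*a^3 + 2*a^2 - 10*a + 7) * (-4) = 32*a^3 - 8*a^2 + 40*a - 28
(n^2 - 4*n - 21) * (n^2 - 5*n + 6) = n^4 - 9*n^3 + 5*n^2 + 81*n - 126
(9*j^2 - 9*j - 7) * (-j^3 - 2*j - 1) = -9*j^5 + 9*j^4 - 11*j^3 + 9*j^2 + 23*j + 7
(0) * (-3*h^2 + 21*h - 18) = 0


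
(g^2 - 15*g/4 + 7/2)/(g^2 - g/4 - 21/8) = 2*(g - 2)/(2*g + 3)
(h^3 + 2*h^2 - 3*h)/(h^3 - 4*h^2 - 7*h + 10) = h*(h + 3)/(h^2 - 3*h - 10)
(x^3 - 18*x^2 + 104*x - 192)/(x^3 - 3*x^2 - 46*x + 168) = (x - 8)/(x + 7)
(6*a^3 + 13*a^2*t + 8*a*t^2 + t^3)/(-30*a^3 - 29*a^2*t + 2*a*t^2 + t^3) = (a + t)/(-5*a + t)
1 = 1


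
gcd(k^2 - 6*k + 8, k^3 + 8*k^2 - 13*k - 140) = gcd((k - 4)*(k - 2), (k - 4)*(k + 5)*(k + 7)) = k - 4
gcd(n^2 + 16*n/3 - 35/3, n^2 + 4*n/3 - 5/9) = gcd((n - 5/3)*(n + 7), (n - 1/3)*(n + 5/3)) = 1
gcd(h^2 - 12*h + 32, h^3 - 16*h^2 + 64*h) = h - 8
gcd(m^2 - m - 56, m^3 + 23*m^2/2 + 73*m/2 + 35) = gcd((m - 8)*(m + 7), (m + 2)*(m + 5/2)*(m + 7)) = m + 7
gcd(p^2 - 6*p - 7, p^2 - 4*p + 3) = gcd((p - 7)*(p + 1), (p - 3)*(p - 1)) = 1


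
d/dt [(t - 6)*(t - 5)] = 2*t - 11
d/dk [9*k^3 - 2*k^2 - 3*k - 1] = 27*k^2 - 4*k - 3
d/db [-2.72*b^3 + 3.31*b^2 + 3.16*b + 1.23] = -8.16*b^2 + 6.62*b + 3.16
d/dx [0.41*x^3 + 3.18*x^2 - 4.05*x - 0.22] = 1.23*x^2 + 6.36*x - 4.05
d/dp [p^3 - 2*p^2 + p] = 3*p^2 - 4*p + 1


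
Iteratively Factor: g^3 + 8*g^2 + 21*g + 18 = (g + 3)*(g^2 + 5*g + 6) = (g + 3)^2*(g + 2)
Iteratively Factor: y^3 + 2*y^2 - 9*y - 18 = (y + 2)*(y^2 - 9) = (y + 2)*(y + 3)*(y - 3)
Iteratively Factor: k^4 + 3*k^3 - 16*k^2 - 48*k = (k)*(k^3 + 3*k^2 - 16*k - 48) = k*(k + 3)*(k^2 - 16) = k*(k - 4)*(k + 3)*(k + 4)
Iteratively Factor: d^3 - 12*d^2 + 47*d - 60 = (d - 4)*(d^2 - 8*d + 15) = (d - 4)*(d - 3)*(d - 5)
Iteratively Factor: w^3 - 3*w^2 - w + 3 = (w - 3)*(w^2 - 1) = (w - 3)*(w - 1)*(w + 1)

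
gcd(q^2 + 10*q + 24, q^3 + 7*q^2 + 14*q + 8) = q + 4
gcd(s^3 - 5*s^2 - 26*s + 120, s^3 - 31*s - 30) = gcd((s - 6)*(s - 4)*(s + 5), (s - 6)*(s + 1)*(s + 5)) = s^2 - s - 30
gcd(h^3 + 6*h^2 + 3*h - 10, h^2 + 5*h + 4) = 1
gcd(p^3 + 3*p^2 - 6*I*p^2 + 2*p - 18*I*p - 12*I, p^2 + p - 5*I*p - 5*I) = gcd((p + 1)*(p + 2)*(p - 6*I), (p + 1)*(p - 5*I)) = p + 1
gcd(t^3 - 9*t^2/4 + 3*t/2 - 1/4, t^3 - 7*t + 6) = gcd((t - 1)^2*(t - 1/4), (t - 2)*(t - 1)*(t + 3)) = t - 1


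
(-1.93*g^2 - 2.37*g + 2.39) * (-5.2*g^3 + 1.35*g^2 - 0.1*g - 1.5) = 10.036*g^5 + 9.7185*g^4 - 15.4345*g^3 + 6.3585*g^2 + 3.316*g - 3.585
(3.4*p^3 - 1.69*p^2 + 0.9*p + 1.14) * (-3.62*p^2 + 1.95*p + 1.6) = -12.308*p^5 + 12.7478*p^4 - 1.1135*p^3 - 5.0758*p^2 + 3.663*p + 1.824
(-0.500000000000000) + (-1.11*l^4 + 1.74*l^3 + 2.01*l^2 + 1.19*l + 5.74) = -1.11*l^4 + 1.74*l^3 + 2.01*l^2 + 1.19*l + 5.24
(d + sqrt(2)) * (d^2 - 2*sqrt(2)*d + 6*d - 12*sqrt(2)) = d^3 - sqrt(2)*d^2 + 6*d^2 - 6*sqrt(2)*d - 4*d - 24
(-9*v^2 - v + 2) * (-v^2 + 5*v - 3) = 9*v^4 - 44*v^3 + 20*v^2 + 13*v - 6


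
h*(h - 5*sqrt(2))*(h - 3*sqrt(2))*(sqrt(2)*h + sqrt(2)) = sqrt(2)*h^4 - 16*h^3 + sqrt(2)*h^3 - 16*h^2 + 30*sqrt(2)*h^2 + 30*sqrt(2)*h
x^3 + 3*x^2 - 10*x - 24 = (x - 3)*(x + 2)*(x + 4)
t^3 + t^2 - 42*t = t*(t - 6)*(t + 7)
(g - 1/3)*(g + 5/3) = g^2 + 4*g/3 - 5/9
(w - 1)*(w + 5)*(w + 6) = w^3 + 10*w^2 + 19*w - 30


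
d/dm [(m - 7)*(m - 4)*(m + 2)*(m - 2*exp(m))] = -2*m^3*exp(m) + 4*m^3 + 12*m^2*exp(m) - 27*m^2 + 24*m*exp(m) + 12*m - 124*exp(m) + 56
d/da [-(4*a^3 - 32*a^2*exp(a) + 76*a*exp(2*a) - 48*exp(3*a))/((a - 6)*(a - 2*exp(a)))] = 4*((a - 6)*(a - 2*exp(a))*(8*a^2*exp(a) - 3*a^2 - 38*a*exp(2*a) + 16*a*exp(a) + 36*exp(3*a) - 19*exp(2*a)) - (a - 6)*(2*exp(a) - 1)*(a^3 - 8*a^2*exp(a) + 19*a*exp(2*a) - 12*exp(3*a)) + (a - 2*exp(a))*(a^3 - 8*a^2*exp(a) + 19*a*exp(2*a) - 12*exp(3*a)))/((a - 6)^2*(a - 2*exp(a))^2)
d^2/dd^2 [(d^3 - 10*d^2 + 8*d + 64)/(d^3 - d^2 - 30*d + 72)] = 6*(-3*d^3 + 2*d^2 - 156*d - 144)/(d^6 + 9*d^5 - 27*d^4 - 297*d^3 + 486*d^2 + 2916*d - 5832)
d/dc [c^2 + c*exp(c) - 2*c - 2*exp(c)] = c*exp(c) + 2*c - exp(c) - 2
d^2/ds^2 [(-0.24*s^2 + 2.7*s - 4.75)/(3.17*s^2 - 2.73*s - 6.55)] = (-3.5527136788005e-15*s^4 + 50.1100920000001*s^3 - 316.29309*s^2 + 583.01055*s - 385.2091)/(31.855013*s^6 - 82.300491*s^5 - 126.583806*s^4 + 319.759713*s^3 + 261.55329*s^2 - 351.371475*s - 281.011375)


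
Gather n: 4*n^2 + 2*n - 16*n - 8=4*n^2 - 14*n - 8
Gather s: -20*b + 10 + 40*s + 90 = -20*b + 40*s + 100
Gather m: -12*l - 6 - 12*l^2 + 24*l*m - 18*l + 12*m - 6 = -12*l^2 - 30*l + m*(24*l + 12) - 12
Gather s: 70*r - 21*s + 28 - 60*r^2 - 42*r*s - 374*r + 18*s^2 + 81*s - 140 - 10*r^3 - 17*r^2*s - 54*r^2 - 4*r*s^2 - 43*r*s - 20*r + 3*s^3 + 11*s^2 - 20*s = -10*r^3 - 114*r^2 - 324*r + 3*s^3 + s^2*(29 - 4*r) + s*(-17*r^2 - 85*r + 40) - 112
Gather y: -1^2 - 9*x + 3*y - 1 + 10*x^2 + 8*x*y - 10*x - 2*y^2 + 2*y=10*x^2 - 19*x - 2*y^2 + y*(8*x + 5) - 2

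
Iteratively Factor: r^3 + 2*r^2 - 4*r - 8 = (r + 2)*(r^2 - 4) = (r + 2)^2*(r - 2)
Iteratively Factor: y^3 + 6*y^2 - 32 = (y + 4)*(y^2 + 2*y - 8) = (y + 4)^2*(y - 2)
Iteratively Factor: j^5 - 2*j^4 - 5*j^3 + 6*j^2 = (j)*(j^4 - 2*j^3 - 5*j^2 + 6*j) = j*(j + 2)*(j^3 - 4*j^2 + 3*j) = j^2*(j + 2)*(j^2 - 4*j + 3) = j^2*(j - 3)*(j + 2)*(j - 1)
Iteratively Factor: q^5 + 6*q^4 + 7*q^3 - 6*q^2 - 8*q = (q)*(q^4 + 6*q^3 + 7*q^2 - 6*q - 8) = q*(q - 1)*(q^3 + 7*q^2 + 14*q + 8) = q*(q - 1)*(q + 4)*(q^2 + 3*q + 2) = q*(q - 1)*(q + 2)*(q + 4)*(q + 1)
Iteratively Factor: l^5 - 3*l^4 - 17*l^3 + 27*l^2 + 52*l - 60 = (l - 1)*(l^4 - 2*l^3 - 19*l^2 + 8*l + 60) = (l - 5)*(l - 1)*(l^3 + 3*l^2 - 4*l - 12) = (l - 5)*(l - 1)*(l + 2)*(l^2 + l - 6) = (l - 5)*(l - 2)*(l - 1)*(l + 2)*(l + 3)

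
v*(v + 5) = v^2 + 5*v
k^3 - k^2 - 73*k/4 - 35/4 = (k - 5)*(k + 1/2)*(k + 7/2)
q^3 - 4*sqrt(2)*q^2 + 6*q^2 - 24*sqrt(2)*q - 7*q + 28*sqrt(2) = (q - 1)*(q + 7)*(q - 4*sqrt(2))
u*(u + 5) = u^2 + 5*u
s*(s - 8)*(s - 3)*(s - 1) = s^4 - 12*s^3 + 35*s^2 - 24*s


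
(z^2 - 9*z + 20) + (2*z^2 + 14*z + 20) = 3*z^2 + 5*z + 40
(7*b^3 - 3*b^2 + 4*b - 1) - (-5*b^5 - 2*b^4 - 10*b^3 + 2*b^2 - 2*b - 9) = 5*b^5 + 2*b^4 + 17*b^3 - 5*b^2 + 6*b + 8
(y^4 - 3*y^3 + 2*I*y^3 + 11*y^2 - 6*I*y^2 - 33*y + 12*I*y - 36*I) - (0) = y^4 - 3*y^3 + 2*I*y^3 + 11*y^2 - 6*I*y^2 - 33*y + 12*I*y - 36*I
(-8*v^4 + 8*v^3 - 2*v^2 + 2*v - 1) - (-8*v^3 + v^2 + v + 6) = -8*v^4 + 16*v^3 - 3*v^2 + v - 7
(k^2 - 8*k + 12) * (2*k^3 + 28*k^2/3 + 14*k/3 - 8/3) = 2*k^5 - 20*k^4/3 - 46*k^3 + 72*k^2 + 232*k/3 - 32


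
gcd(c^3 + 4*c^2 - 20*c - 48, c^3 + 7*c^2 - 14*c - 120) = c^2 + 2*c - 24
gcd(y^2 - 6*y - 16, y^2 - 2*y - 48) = y - 8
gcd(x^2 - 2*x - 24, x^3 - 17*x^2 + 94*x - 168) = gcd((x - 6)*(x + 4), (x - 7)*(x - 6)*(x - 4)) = x - 6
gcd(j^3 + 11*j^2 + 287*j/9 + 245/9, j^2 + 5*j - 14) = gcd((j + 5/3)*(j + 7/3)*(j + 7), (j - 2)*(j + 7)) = j + 7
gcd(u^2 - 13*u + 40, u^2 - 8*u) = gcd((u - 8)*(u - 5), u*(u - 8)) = u - 8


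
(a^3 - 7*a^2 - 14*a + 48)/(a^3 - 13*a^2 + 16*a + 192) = (a - 2)/(a - 8)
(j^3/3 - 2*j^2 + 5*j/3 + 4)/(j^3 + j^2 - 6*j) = (j^3 - 6*j^2 + 5*j + 12)/(3*j*(j^2 + j - 6))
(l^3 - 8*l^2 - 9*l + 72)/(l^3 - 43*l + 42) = (l^3 - 8*l^2 - 9*l + 72)/(l^3 - 43*l + 42)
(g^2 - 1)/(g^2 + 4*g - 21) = (g^2 - 1)/(g^2 + 4*g - 21)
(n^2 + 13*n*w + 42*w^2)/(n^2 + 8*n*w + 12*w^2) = (n + 7*w)/(n + 2*w)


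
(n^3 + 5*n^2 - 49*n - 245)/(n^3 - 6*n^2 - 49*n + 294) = (n + 5)/(n - 6)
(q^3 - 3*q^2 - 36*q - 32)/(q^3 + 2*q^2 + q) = (q^2 - 4*q - 32)/(q*(q + 1))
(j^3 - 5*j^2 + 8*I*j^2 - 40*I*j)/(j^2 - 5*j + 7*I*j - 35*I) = j*(j + 8*I)/(j + 7*I)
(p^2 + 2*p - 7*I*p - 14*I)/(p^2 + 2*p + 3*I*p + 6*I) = (p - 7*I)/(p + 3*I)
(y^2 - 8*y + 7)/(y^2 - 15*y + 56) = (y - 1)/(y - 8)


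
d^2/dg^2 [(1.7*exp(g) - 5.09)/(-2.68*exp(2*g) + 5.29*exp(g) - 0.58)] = (-12.21008*exp(4*g) + 122.132424*exp(3*g) - 200.630964*exp(2*g) + 105.575545*exp(g) + 15.045258)*exp(g)/(19.248832*exp(6*g) - 113.984688*exp(5*g) + 237.48954*exp(4*g) - 197.372545*exp(3*g) + 51.39699*exp(2*g) - 5.338668*exp(g) + 0.195112)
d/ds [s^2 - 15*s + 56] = 2*s - 15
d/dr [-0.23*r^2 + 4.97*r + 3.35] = 4.97 - 0.46*r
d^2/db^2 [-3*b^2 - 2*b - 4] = -6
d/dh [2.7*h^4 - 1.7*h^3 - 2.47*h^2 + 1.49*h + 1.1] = 10.8*h^3 - 5.1*h^2 - 4.94*h + 1.49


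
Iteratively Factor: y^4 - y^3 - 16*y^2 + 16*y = (y - 4)*(y^3 + 3*y^2 - 4*y) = (y - 4)*(y - 1)*(y^2 + 4*y) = y*(y - 4)*(y - 1)*(y + 4)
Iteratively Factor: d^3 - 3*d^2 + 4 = (d - 2)*(d^2 - d - 2) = (d - 2)*(d + 1)*(d - 2)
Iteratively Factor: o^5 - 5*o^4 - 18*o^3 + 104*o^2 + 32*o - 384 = (o + 2)*(o^4 - 7*o^3 - 4*o^2 + 112*o - 192) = (o - 4)*(o + 2)*(o^3 - 3*o^2 - 16*o + 48) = (o - 4)*(o + 2)*(o + 4)*(o^2 - 7*o + 12) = (o - 4)*(o - 3)*(o + 2)*(o + 4)*(o - 4)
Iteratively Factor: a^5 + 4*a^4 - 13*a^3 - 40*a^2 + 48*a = (a)*(a^4 + 4*a^3 - 13*a^2 - 40*a + 48) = a*(a - 3)*(a^3 + 7*a^2 + 8*a - 16) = a*(a - 3)*(a + 4)*(a^2 + 3*a - 4) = a*(a - 3)*(a + 4)^2*(a - 1)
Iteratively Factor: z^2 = (z)*(z)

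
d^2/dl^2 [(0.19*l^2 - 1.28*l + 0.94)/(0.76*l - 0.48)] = 0.239552/(0.438976*l^3 - 0.831744*l^2 + 0.525312*l - 0.110592)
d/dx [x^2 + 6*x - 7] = 2*x + 6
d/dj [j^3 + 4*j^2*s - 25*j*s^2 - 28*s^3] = 3*j^2 + 8*j*s - 25*s^2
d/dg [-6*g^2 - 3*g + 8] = -12*g - 3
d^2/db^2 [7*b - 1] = 0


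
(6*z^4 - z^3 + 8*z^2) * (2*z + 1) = 12*z^5 + 4*z^4 + 15*z^3 + 8*z^2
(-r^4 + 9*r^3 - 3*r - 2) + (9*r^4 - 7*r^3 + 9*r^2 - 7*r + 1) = 8*r^4 + 2*r^3 + 9*r^2 - 10*r - 1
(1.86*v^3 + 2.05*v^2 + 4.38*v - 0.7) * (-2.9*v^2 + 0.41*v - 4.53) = -5.394*v^5 - 5.1824*v^4 - 20.2873*v^3 - 5.4607*v^2 - 20.1284*v + 3.171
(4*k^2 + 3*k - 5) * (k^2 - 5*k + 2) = 4*k^4 - 17*k^3 - 12*k^2 + 31*k - 10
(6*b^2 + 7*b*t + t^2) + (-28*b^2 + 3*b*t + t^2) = -22*b^2 + 10*b*t + 2*t^2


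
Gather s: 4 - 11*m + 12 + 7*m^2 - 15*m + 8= 7*m^2 - 26*m + 24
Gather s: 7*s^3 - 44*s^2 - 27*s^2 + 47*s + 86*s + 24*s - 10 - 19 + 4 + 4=7*s^3 - 71*s^2 + 157*s - 21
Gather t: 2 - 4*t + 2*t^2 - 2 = 2*t^2 - 4*t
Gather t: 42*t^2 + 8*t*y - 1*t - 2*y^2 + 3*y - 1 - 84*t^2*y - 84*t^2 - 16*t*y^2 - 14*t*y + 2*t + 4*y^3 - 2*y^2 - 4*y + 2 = t^2*(-84*y - 42) + t*(-16*y^2 - 6*y + 1) + 4*y^3 - 4*y^2 - y + 1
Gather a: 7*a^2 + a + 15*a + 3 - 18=7*a^2 + 16*a - 15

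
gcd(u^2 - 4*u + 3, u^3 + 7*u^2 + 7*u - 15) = u - 1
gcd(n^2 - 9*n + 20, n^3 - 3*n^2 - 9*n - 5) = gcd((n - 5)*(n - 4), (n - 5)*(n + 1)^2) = n - 5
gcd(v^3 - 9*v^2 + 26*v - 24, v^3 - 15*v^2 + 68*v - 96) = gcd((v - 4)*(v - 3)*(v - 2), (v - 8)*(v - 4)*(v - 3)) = v^2 - 7*v + 12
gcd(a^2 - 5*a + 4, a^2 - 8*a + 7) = a - 1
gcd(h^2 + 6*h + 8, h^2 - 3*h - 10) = h + 2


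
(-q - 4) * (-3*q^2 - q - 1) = 3*q^3 + 13*q^2 + 5*q + 4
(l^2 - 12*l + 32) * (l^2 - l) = l^4 - 13*l^3 + 44*l^2 - 32*l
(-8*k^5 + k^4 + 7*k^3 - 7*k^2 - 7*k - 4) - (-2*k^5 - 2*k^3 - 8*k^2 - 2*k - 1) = -6*k^5 + k^4 + 9*k^3 + k^2 - 5*k - 3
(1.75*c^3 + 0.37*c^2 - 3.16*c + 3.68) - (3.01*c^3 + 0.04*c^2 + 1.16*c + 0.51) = -1.26*c^3 + 0.33*c^2 - 4.32*c + 3.17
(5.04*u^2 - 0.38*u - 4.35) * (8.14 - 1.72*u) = -8.6688*u^3 + 41.6792*u^2 + 4.3888*u - 35.409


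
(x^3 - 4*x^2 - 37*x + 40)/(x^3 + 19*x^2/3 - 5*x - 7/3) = 3*(x^2 - 3*x - 40)/(3*x^2 + 22*x + 7)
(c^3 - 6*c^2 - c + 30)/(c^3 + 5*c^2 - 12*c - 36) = (c - 5)/(c + 6)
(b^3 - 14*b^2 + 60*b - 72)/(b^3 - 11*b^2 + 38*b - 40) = (b^2 - 12*b + 36)/(b^2 - 9*b + 20)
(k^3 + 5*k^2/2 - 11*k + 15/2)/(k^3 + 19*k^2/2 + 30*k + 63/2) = (2*k^3 + 5*k^2 - 22*k + 15)/(2*k^3 + 19*k^2 + 60*k + 63)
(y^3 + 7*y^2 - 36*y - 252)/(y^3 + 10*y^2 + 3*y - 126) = (y - 6)/(y - 3)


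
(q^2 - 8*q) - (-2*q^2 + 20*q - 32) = 3*q^2 - 28*q + 32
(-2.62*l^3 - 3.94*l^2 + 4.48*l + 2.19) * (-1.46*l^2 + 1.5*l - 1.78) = 3.8252*l^5 + 1.8224*l^4 - 7.7872*l^3 + 10.5358*l^2 - 4.6894*l - 3.8982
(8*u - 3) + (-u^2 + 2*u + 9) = -u^2 + 10*u + 6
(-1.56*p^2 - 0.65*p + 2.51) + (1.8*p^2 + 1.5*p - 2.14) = 0.24*p^2 + 0.85*p + 0.37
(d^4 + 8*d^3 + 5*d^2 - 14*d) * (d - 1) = d^5 + 7*d^4 - 3*d^3 - 19*d^2 + 14*d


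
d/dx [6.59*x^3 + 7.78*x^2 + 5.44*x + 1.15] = 19.77*x^2 + 15.56*x + 5.44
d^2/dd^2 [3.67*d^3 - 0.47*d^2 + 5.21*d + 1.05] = 22.02*d - 0.94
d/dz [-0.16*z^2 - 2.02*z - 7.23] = -0.32*z - 2.02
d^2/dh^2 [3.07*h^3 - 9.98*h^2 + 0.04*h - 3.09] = 18.42*h - 19.96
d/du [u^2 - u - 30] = 2*u - 1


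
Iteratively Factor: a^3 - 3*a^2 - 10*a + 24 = (a - 4)*(a^2 + a - 6) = (a - 4)*(a - 2)*(a + 3)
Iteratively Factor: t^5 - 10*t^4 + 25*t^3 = (t)*(t^4 - 10*t^3 + 25*t^2) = t*(t - 5)*(t^3 - 5*t^2) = t^2*(t - 5)*(t^2 - 5*t) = t^2*(t - 5)^2*(t)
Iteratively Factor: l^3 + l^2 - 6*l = (l - 2)*(l^2 + 3*l) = l*(l - 2)*(l + 3)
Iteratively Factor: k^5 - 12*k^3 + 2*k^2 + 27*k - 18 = (k - 1)*(k^4 + k^3 - 11*k^2 - 9*k + 18) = (k - 1)^2*(k^3 + 2*k^2 - 9*k - 18) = (k - 3)*(k - 1)^2*(k^2 + 5*k + 6) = (k - 3)*(k - 1)^2*(k + 3)*(k + 2)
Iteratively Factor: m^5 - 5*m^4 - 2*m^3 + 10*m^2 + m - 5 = (m + 1)*(m^4 - 6*m^3 + 4*m^2 + 6*m - 5) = (m - 1)*(m + 1)*(m^3 - 5*m^2 - m + 5) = (m - 1)*(m + 1)^2*(m^2 - 6*m + 5) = (m - 5)*(m - 1)*(m + 1)^2*(m - 1)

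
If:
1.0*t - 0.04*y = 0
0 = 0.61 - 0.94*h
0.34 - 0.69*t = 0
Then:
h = 0.65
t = 0.49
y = 12.32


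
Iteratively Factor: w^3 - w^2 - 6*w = (w)*(w^2 - w - 6) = w*(w - 3)*(w + 2)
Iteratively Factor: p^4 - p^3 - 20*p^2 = (p)*(p^3 - p^2 - 20*p) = p*(p - 5)*(p^2 + 4*p) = p*(p - 5)*(p + 4)*(p)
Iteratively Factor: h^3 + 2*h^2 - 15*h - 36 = (h + 3)*(h^2 - h - 12) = (h - 4)*(h + 3)*(h + 3)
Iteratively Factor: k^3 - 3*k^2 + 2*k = (k - 1)*(k^2 - 2*k) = (k - 2)*(k - 1)*(k)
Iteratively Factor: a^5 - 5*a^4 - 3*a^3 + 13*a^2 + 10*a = (a - 5)*(a^4 - 3*a^2 - 2*a) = (a - 5)*(a + 1)*(a^3 - a^2 - 2*a) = a*(a - 5)*(a + 1)*(a^2 - a - 2) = a*(a - 5)*(a + 1)^2*(a - 2)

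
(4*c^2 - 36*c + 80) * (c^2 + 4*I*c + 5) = 4*c^4 - 36*c^3 + 16*I*c^3 + 100*c^2 - 144*I*c^2 - 180*c + 320*I*c + 400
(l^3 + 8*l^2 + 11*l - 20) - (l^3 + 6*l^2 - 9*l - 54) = 2*l^2 + 20*l + 34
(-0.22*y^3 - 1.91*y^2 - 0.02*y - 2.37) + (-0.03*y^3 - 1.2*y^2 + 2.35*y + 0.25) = -0.25*y^3 - 3.11*y^2 + 2.33*y - 2.12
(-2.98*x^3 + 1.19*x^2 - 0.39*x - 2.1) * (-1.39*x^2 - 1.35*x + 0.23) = 4.1422*x^5 + 2.3689*x^4 - 1.7498*x^3 + 3.7192*x^2 + 2.7453*x - 0.483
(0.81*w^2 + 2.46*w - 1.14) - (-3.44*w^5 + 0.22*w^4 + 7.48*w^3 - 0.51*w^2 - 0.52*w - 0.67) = 3.44*w^5 - 0.22*w^4 - 7.48*w^3 + 1.32*w^2 + 2.98*w - 0.47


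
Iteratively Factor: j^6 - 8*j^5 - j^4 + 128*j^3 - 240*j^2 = (j)*(j^5 - 8*j^4 - j^3 + 128*j^2 - 240*j) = j^2*(j^4 - 8*j^3 - j^2 + 128*j - 240) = j^2*(j - 5)*(j^3 - 3*j^2 - 16*j + 48) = j^2*(j - 5)*(j + 4)*(j^2 - 7*j + 12) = j^2*(j - 5)*(j - 3)*(j + 4)*(j - 4)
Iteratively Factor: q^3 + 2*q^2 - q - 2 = (q + 2)*(q^2 - 1) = (q + 1)*(q + 2)*(q - 1)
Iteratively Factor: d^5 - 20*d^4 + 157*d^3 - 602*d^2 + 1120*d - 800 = (d - 2)*(d^4 - 18*d^3 + 121*d^2 - 360*d + 400) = (d - 5)*(d - 2)*(d^3 - 13*d^2 + 56*d - 80) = (d - 5)*(d - 4)*(d - 2)*(d^2 - 9*d + 20) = (d - 5)*(d - 4)^2*(d - 2)*(d - 5)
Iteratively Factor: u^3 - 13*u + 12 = (u + 4)*(u^2 - 4*u + 3) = (u - 1)*(u + 4)*(u - 3)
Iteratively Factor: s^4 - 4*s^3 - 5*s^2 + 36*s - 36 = (s + 3)*(s^3 - 7*s^2 + 16*s - 12) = (s - 3)*(s + 3)*(s^2 - 4*s + 4) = (s - 3)*(s - 2)*(s + 3)*(s - 2)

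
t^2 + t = t*(t + 1)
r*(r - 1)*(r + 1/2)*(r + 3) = r^4 + 5*r^3/2 - 2*r^2 - 3*r/2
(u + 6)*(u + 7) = u^2 + 13*u + 42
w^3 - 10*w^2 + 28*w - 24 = (w - 6)*(w - 2)^2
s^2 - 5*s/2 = s*(s - 5/2)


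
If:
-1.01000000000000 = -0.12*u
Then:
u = 8.42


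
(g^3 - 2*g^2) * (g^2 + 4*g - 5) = g^5 + 2*g^4 - 13*g^3 + 10*g^2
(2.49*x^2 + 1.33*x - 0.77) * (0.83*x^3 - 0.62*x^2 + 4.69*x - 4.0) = 2.0667*x^5 - 0.4399*x^4 + 10.2144*x^3 - 3.2449*x^2 - 8.9313*x + 3.08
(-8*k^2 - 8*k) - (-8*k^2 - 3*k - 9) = 9 - 5*k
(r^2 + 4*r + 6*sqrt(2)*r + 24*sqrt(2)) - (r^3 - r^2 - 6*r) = -r^3 + 2*r^2 + 6*sqrt(2)*r + 10*r + 24*sqrt(2)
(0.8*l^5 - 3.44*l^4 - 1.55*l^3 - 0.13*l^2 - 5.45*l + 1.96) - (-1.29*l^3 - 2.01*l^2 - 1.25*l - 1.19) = 0.8*l^5 - 3.44*l^4 - 0.26*l^3 + 1.88*l^2 - 4.2*l + 3.15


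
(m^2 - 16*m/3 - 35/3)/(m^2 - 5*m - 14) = (m + 5/3)/(m + 2)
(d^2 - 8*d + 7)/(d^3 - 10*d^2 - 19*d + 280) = (d - 1)/(d^2 - 3*d - 40)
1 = 1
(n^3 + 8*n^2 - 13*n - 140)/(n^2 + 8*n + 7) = (n^2 + n - 20)/(n + 1)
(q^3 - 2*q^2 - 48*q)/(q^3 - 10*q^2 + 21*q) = (q^2 - 2*q - 48)/(q^2 - 10*q + 21)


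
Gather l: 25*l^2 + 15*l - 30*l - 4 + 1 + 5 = 25*l^2 - 15*l + 2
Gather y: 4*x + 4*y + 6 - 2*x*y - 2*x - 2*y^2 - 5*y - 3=2*x - 2*y^2 + y*(-2*x - 1) + 3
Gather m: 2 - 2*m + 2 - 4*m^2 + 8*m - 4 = -4*m^2 + 6*m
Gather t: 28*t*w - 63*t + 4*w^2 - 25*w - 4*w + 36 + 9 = t*(28*w - 63) + 4*w^2 - 29*w + 45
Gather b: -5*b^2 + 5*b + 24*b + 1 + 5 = -5*b^2 + 29*b + 6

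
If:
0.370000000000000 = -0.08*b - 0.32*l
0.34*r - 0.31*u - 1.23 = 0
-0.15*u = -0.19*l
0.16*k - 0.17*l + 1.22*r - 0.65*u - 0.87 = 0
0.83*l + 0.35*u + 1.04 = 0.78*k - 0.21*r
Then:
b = 16.91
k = -8.16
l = -5.38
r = -2.60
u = -6.82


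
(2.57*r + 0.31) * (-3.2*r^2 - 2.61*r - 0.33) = -8.224*r^3 - 7.6997*r^2 - 1.6572*r - 0.1023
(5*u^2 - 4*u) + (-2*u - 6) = 5*u^2 - 6*u - 6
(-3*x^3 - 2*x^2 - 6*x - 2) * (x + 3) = -3*x^4 - 11*x^3 - 12*x^2 - 20*x - 6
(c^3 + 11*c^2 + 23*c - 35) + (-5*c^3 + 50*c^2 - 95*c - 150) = -4*c^3 + 61*c^2 - 72*c - 185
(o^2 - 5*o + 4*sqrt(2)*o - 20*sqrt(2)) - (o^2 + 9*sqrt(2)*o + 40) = -5*sqrt(2)*o - 5*o - 40 - 20*sqrt(2)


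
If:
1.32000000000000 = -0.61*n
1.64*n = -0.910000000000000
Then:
No Solution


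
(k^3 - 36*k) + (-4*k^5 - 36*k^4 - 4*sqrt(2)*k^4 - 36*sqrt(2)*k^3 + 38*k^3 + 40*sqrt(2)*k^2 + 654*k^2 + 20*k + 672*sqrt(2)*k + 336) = -4*k^5 - 36*k^4 - 4*sqrt(2)*k^4 - 36*sqrt(2)*k^3 + 39*k^3 + 40*sqrt(2)*k^2 + 654*k^2 - 16*k + 672*sqrt(2)*k + 336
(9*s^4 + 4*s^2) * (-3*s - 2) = -27*s^5 - 18*s^4 - 12*s^3 - 8*s^2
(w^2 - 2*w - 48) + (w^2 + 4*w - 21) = 2*w^2 + 2*w - 69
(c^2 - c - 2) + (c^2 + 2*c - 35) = 2*c^2 + c - 37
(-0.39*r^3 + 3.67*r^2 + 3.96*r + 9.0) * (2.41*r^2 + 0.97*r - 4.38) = -0.9399*r^5 + 8.4664*r^4 + 14.8117*r^3 + 9.4566*r^2 - 8.6148*r - 39.42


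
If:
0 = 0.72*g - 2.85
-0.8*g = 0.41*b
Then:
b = -7.72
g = 3.96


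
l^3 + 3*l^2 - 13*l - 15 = (l - 3)*(l + 1)*(l + 5)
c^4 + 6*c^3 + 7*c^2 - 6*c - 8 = (c - 1)*(c + 1)*(c + 2)*(c + 4)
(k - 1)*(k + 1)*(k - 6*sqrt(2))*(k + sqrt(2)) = k^4 - 5*sqrt(2)*k^3 - 13*k^2 + 5*sqrt(2)*k + 12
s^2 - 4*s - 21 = (s - 7)*(s + 3)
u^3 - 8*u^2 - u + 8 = (u - 8)*(u - 1)*(u + 1)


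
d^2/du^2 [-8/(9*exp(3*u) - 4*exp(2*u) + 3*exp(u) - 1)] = 8*(-2*(27*exp(2*u) - 8*exp(u) + 3)^2*exp(u) + (81*exp(2*u) - 16*exp(u) + 3)*(9*exp(3*u) - 4*exp(2*u) + 3*exp(u) - 1))*exp(u)/(9*exp(3*u) - 4*exp(2*u) + 3*exp(u) - 1)^3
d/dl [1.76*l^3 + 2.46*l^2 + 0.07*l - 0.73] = 5.28*l^2 + 4.92*l + 0.07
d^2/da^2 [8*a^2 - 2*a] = 16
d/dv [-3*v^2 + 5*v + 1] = 5 - 6*v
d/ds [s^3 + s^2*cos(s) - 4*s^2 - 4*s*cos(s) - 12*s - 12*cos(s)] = -s^2*sin(s) + 3*s^2 + 4*s*sin(s) + 2*s*cos(s) - 8*s + 12*sin(s) - 4*cos(s) - 12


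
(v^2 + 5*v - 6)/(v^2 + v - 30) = (v - 1)/(v - 5)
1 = 1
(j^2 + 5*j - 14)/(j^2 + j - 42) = (j - 2)/(j - 6)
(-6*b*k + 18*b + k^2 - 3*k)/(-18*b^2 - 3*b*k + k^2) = (k - 3)/(3*b + k)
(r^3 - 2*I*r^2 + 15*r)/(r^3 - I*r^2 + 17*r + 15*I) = r/(r + I)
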